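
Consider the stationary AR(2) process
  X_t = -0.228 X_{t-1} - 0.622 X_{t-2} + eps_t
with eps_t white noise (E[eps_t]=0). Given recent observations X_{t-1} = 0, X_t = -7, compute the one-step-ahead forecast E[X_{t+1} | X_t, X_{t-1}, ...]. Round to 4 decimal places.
E[X_{t+1} \mid \mathcal F_t] = 1.5960

For an AR(p) model X_t = c + sum_i phi_i X_{t-i} + eps_t, the
one-step-ahead conditional mean is
  E[X_{t+1} | X_t, ...] = c + sum_i phi_i X_{t+1-i}.
Substitute known values:
  E[X_{t+1} | ...] = (-0.228) * (-7) + (-0.622) * (0)
                   = 1.5960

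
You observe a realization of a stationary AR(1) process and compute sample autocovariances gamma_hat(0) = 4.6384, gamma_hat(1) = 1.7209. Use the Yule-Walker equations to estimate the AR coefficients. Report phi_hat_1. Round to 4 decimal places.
\hat\phi_{1} = 0.3710

The Yule-Walker equations for an AR(p) process read, in matrix form,
  Gamma_p phi = r_p,   with   (Gamma_p)_{ij} = gamma(|i - j|),
                       (r_p)_i = gamma(i),   i,j = 1..p.
Substitute the sample gammas (Toeplitz matrix and right-hand side of size 1):
  Gamma_p = [[4.6384]]
  r_p     = [1.7209]
With p = 1 this is the single equation gamma(0) phi_1 = gamma(1):
  phi_hat_1 = gamma(1) / gamma(0) = 1.7209 / 4.6384 = 0.3710.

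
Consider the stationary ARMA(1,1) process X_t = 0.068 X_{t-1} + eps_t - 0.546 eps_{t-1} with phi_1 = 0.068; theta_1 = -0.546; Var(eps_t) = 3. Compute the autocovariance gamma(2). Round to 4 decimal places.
\gamma(2) = -0.0943

Multiply the model equation by X_{t-k} and take expectations. With theta_0 = psi_0 = 1 and psi_j the MA(infinity) weights, this gives
  gamma(k) - sum_i phi_i gamma(k-i) = c_k,
  c_k = sigma^2 * sum_{j=k..q} theta_j psi_{j-k}   (c_k = 0 for k > q),
using gamma(-m) = gamma(m).
psi-weights needed (psi_j = theta_j + sum_i phi_i psi_{j-i}):
  psi_1 = theta_1 + phi_1 = -0.546 + (0.068) = -0.478
Right-hand sides:
  c_0 = sigma^2 (1 + theta_1 psi_1) = 3 * (1 + (-0.546)(-0.478)) = 3 * 1.260988 = 3.782964
  c_1 = sigma^2 theta_1 = 3 * (-0.546) = -1.638
  c_2 = 0
Equations for k = 0 and k = 1 (AR order 1):
  gamma(0) = phi_1 gamma(1) + c_0
  gamma(1) = phi_1 gamma(0) + c_1
Substituting the second into the first: gamma(0) (1 - phi_1^2) = c_0 + phi_1 c_1, so
  gamma(0) = (c_0 + phi_1 c_1) / (1 - phi_1^2) = (3.782964 + (0.068)(-1.638)) / (1 - (0.068)^2) = 3.67158 / 0.995376 = 3.688636.
  gamma(1) = phi_1 gamma(0) + c_1 = (0.068)(3.688636) + (-1.638) = -1.387173.
For k = 2 (> q): gamma(2) = phi_1 gamma(1) = (0.068)(-1.387173) = -0.094328.
Therefore gamma(2) = -0.0943 (to 4 decimal places).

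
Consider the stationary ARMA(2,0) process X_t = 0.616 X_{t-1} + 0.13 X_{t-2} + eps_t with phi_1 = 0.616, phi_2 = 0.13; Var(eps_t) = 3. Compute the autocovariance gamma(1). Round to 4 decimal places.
\gamma(1) = 4.3328

Multiply the model equation by X_{t-k} and take expectations. With theta_0 = psi_0 = 1 and psi_j the MA(infinity) weights, this gives
  gamma(k) - sum_i phi_i gamma(k-i) = c_k,
  c_k = sigma^2 * sum_{j=k..q} theta_j psi_{j-k}   (c_k = 0 for k > q),
using gamma(-m) = gamma(m).
Pure AR (q = 0): c_0 = sigma^2 = 3, c_k = 0 for k >= 1.
Equations for k = 0, 1, 2 (AR order 2, c_2 = 0):
  (E0) gamma(0) = phi_1 gamma(1) + phi_2 gamma(2) + c_0
  (E1) gamma(1) = phi_1 gamma(0) + phi_2 gamma(1) + c_1
  (E2) gamma(2) = phi_1 gamma(1) + phi_2 gamma(0)
From (E1): gamma(1) = A gamma(0) + B with
  A = phi_1 / (1 - phi_2) = 0.616 / 0.87 = 0.708046,   B = c_1 / (1 - phi_2) = 0 / 0.87 = 0.
Insert (E2) into (E0): gamma(0) (1 - phi_2^2) = phi_1 (1 + phi_2) gamma(1) + c_0.
  phi_1 (1 + phi_2) = (0.616)(1.13) = 0.69608,   1 - phi_2^2 = 0.9831.
Replace gamma(1) by A gamma(0) + B and collect gamma(0):
  gamma(0) [0.9831 - (0.69608)(0.708046)] = c_0 = 3
  gamma(0) * 0.490243 = 3
  gamma(0) = 3 / 0.490243 = 6.11941.
  gamma(1) = A gamma(0) = (0.708046)(6.11941) = 4.332823.
Therefore gamma(1) = 4.3328 (to 4 decimal places).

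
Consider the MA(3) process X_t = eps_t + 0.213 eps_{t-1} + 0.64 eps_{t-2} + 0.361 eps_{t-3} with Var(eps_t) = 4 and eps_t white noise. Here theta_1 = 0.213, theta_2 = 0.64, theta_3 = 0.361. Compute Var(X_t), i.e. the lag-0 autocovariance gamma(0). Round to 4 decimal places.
\gamma(0) = 6.3412

For an MA(q) process X_t = eps_t + sum_i theta_i eps_{t-i} with
Var(eps_t) = sigma^2, the variance is
  gamma(0) = sigma^2 * (1 + sum_i theta_i^2).
  sum_i theta_i^2 = (0.213)^2 + (0.64)^2 + (0.361)^2 = 0.045369 + 0.4096 + 0.130321 = 0.58529.
  gamma(0) = 4 * (1 + 0.58529) = 4 * 1.58529 = 6.34116, which rounds to 6.3412.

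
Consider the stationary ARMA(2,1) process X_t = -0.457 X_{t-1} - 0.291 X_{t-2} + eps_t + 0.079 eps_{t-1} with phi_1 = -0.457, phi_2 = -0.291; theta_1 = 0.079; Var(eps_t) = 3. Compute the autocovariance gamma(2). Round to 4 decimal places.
\gamma(2) = -0.5441

Multiply the model equation by X_{t-k} and take expectations. With theta_0 = psi_0 = 1 and psi_j the MA(infinity) weights, this gives
  gamma(k) - sum_i phi_i gamma(k-i) = c_k,
  c_k = sigma^2 * sum_{j=k..q} theta_j psi_{j-k}   (c_k = 0 for k > q),
using gamma(-m) = gamma(m).
psi-weights needed (psi_j = theta_j + sum_i phi_i psi_{j-i}):
  psi_1 = theta_1 + phi_1 = 0.079 + (-0.457) = -0.378
Right-hand sides:
  c_0 = sigma^2 (1 + theta_1 psi_1) = 3 * (1 + (0.079)(-0.378)) = 3 * 0.970138 = 2.910414
  c_1 = sigma^2 theta_1 = 3 * (0.079) = 0.237
  c_2 = 0
Equations for k = 0, 1, 2 (AR order 2, c_2 = 0):
  (E0) gamma(0) = phi_1 gamma(1) + phi_2 gamma(2) + c_0
  (E1) gamma(1) = phi_1 gamma(0) + phi_2 gamma(1) + c_1
  (E2) gamma(2) = phi_1 gamma(1) + phi_2 gamma(0)
From (E1): gamma(1) = A gamma(0) + B with
  A = phi_1 / (1 - phi_2) = -0.457 / 1.291 = -0.353989,   B = c_1 / (1 - phi_2) = 0.237 / 1.291 = 0.183579.
Insert (E2) into (E0): gamma(0) (1 - phi_2^2) = phi_1 (1 + phi_2) gamma(1) + c_0.
  phi_1 (1 + phi_2) = (-0.457)(0.709) = -0.324013,   1 - phi_2^2 = 0.915319.
Replace gamma(1) by A gamma(0) + B and collect gamma(0):
  gamma(0) [0.915319 - (-0.324013)(-0.353989)] = (-0.324013)(0.183579) + 2.910414
  gamma(0) * 0.800622 = 2.850932
  gamma(0) = 2.850932 / 0.800622 = 3.560897.
  gamma(1) = A gamma(0) + B = (-0.353989)(3.560897) + (0.183579) = -1.07694.
  gamma(2) = phi_1 gamma(1) + phi_2 gamma(0) = (-0.457)(-1.07694) + (-0.291)(3.560897) = -0.544059.
Therefore gamma(2) = -0.5441 (to 4 decimal places).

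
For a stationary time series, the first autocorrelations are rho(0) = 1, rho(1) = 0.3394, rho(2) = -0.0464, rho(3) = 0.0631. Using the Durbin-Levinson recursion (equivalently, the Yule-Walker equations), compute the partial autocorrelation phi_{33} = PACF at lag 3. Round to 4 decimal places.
\phi_{33} = 0.1680

The PACF at lag k is phi_{kk}, the last component of the solution
to the Yule-Walker system G_k phi = r_k where
  (G_k)_{ij} = rho(|i - j|), (r_k)_i = rho(i), i,j = 1..k.
Equivalently, Durbin-Levinson gives phi_{kk} iteratively:
  phi_{11} = rho(1)
  phi_{kk} = [rho(k) - sum_{j=1..k-1} phi_{k-1,j} rho(k-j)]
            / [1 - sum_{j=1..k-1} phi_{k-1,j} rho(j)],
  phi_{k,j} = phi_{k-1,j} - phi_{kk} phi_{k-1,k-j},  j = 1..k-1.
Step k = 1:
  phi_11 = rho(1) = 0.3394.
Step k = 2:
  phi_22 = [rho(2) - phi_11 rho(1)] / [1 - phi_11 rho(1)] = [-0.0464 - (0.3394)(0.3394)] / [1 - (0.3394)(0.3394)]
         = -0.16159236 / 0.88480764 = -0.18263.
  Update: phi_21 = phi_11 - phi_22 phi_11 = 0.3394 - (-0.18263)(0.3394) = 0.401385.
Step k = 3:
  phi_33 = [rho(3) - phi_21 rho(2) - phi_22 rho(1)] / [1 - phi_21 rho(1) - phi_22 rho(2)]
    numerator   = 0.0631 - (0.401385)(-0.0464) - (-0.18263)(0.3394) = 0.14370884
    denominator = 1 - (0.401385)(0.3394) - (-0.18263)(-0.0464) = 0.85529604
  phi_33 = 0.14370884 / 0.85529604 = 0.168.
Therefore phi_{33} = 0.1680.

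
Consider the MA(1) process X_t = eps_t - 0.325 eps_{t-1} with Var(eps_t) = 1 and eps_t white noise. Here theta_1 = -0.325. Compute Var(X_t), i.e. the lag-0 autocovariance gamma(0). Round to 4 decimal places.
\gamma(0) = 1.1056

For an MA(q) process X_t = eps_t + sum_i theta_i eps_{t-i} with
Var(eps_t) = sigma^2, the variance is
  gamma(0) = sigma^2 * (1 + sum_i theta_i^2).
  sum_i theta_i^2 = (-0.325)^2 = 0.105625.
  gamma(0) = 1 * (1 + 0.105625) = 1 * 1.105625 = 1.105625, which rounds to 1.1056.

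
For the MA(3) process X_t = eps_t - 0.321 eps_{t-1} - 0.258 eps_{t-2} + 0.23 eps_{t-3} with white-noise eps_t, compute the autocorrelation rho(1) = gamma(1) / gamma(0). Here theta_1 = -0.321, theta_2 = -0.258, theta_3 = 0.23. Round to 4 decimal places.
\rho(1) = -0.2434

For an MA(q) process with theta_0 = 1, the autocovariance is
  gamma(k) = sigma^2 * sum_{i=0..q-k} theta_i * theta_{i+k},
and rho(k) = gamma(k) / gamma(0). Sigma^2 cancels.
  numerator   = (1)*(-0.321) + (-0.321)*(-0.258) + (-0.258)*(0.23) = -0.297522.
  denominator = (1)^2 + (-0.321)^2 + (-0.258)^2 + (0.23)^2 = 1.222505.
  rho(1) = -0.297522 / 1.222505 = -0.2434.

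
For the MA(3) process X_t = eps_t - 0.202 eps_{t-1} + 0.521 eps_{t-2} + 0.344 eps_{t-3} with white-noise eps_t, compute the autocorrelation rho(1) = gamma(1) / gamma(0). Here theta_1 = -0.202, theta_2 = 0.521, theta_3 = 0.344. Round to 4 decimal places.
\rho(1) = -0.0895

For an MA(q) process with theta_0 = 1, the autocovariance is
  gamma(k) = sigma^2 * sum_{i=0..q-k} theta_i * theta_{i+k},
and rho(k) = gamma(k) / gamma(0). Sigma^2 cancels.
  numerator   = (1)*(-0.202) + (-0.202)*(0.521) + (0.521)*(0.344) = -0.128018.
  denominator = (1)^2 + (-0.202)^2 + (0.521)^2 + (0.344)^2 = 1.430581.
  rho(1) = -0.128018 / 1.430581 = -0.0895.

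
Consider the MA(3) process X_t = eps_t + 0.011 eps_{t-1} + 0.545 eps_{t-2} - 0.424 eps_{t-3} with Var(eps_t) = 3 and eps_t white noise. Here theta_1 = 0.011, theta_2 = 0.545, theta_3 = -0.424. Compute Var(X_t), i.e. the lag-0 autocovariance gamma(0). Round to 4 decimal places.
\gamma(0) = 4.4308

For an MA(q) process X_t = eps_t + sum_i theta_i eps_{t-i} with
Var(eps_t) = sigma^2, the variance is
  gamma(0) = sigma^2 * (1 + sum_i theta_i^2).
  sum_i theta_i^2 = (0.011)^2 + (0.545)^2 + (-0.424)^2 = 0.000121 + 0.297025 + 0.179776 = 0.476922.
  gamma(0) = 3 * (1 + 0.476922) = 3 * 1.476922 = 4.430766, which rounds to 4.4308.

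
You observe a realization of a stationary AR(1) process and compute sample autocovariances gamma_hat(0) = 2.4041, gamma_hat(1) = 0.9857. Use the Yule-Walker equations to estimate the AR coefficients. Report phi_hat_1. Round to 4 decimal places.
\hat\phi_{1} = 0.4100

The Yule-Walker equations for an AR(p) process read, in matrix form,
  Gamma_p phi = r_p,   with   (Gamma_p)_{ij} = gamma(|i - j|),
                       (r_p)_i = gamma(i),   i,j = 1..p.
Substitute the sample gammas (Toeplitz matrix and right-hand side of size 1):
  Gamma_p = [[2.4041]]
  r_p     = [0.9857]
With p = 1 this is the single equation gamma(0) phi_1 = gamma(1):
  phi_hat_1 = gamma(1) / gamma(0) = 0.9857 / 2.4041 = 0.4100.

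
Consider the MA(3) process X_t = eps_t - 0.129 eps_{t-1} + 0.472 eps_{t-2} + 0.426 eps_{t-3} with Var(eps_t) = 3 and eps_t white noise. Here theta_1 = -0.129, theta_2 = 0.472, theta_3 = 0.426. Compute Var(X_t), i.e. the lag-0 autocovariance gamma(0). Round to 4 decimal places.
\gamma(0) = 4.2627

For an MA(q) process X_t = eps_t + sum_i theta_i eps_{t-i} with
Var(eps_t) = sigma^2, the variance is
  gamma(0) = sigma^2 * (1 + sum_i theta_i^2).
  sum_i theta_i^2 = (-0.129)^2 + (0.472)^2 + (0.426)^2 = 0.016641 + 0.222784 + 0.181476 = 0.420901.
  gamma(0) = 3 * (1 + 0.420901) = 3 * 1.420901 = 4.262703, which rounds to 4.2627.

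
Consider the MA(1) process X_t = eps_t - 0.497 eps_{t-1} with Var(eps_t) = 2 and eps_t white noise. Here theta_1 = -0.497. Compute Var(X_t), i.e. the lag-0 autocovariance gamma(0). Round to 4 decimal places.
\gamma(0) = 2.4940

For an MA(q) process X_t = eps_t + sum_i theta_i eps_{t-i} with
Var(eps_t) = sigma^2, the variance is
  gamma(0) = sigma^2 * (1 + sum_i theta_i^2).
  sum_i theta_i^2 = (-0.497)^2 = 0.247009.
  gamma(0) = 2 * (1 + 0.247009) = 2 * 1.247009 = 2.494018, which rounds to 2.4940.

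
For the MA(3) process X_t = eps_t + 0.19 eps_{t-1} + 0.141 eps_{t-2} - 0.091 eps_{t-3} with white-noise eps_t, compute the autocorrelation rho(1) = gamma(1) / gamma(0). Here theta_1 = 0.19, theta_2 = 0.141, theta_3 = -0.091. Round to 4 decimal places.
\rho(1) = 0.1916

For an MA(q) process with theta_0 = 1, the autocovariance is
  gamma(k) = sigma^2 * sum_{i=0..q-k} theta_i * theta_{i+k},
and rho(k) = gamma(k) / gamma(0). Sigma^2 cancels.
  numerator   = (1)*(0.19) + (0.19)*(0.141) + (0.141)*(-0.091) = 0.203959.
  denominator = (1)^2 + (0.19)^2 + (0.141)^2 + (-0.091)^2 = 1.064262.
  rho(1) = 0.203959 / 1.064262 = 0.1916.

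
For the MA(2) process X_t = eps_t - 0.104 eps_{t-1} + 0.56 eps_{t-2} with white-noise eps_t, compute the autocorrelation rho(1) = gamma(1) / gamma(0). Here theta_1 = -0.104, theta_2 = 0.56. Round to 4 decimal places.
\rho(1) = -0.1225

For an MA(q) process with theta_0 = 1, the autocovariance is
  gamma(k) = sigma^2 * sum_{i=0..q-k} theta_i * theta_{i+k},
and rho(k) = gamma(k) / gamma(0). Sigma^2 cancels.
  numerator   = (1)*(-0.104) + (-0.104)*(0.56) = -0.16224.
  denominator = (1)^2 + (-0.104)^2 + (0.56)^2 = 1.324416.
  rho(1) = -0.16224 / 1.324416 = -0.1225.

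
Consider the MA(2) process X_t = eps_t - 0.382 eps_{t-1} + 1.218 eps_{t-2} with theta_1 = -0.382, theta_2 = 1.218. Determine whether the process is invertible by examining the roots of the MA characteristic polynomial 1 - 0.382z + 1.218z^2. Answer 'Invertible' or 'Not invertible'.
\text{Not invertible}

The MA(q) characteristic polynomial is P(z) = 1 - 0.382z + 1.218z^2.
Invertibility requires all roots to lie outside the unit circle, i.e. |z| > 1 for every root.
Set 1 + (-0.382) z + (1.218) z^2 = 0, i.e. a z^2 + b z + c = 0 with a = 1.218, b = -0.382, c = 1.
Discriminant D = b^2 - 4ac = (-0.382)^2 - 4*(1.218)*1 = 0.145924 - (4.872) = -4.726076.
D < 0, so the roots are the complex-conjugate pair z = (-b +/- i sqrt(-D)) / (2a) = 0.1568 +/- 0.8924i.
For a conjugate pair |z|^2 = z * conj(z) = (product of roots) = c/a = 1/(1.218) = 0.821018, so |z| = sqrt(0.821018) = 0.9061 for both roots.
Moduli of all roots: 0.9061, 0.9061.
All moduli strictly greater than 1? No.
Verdict: Not invertible.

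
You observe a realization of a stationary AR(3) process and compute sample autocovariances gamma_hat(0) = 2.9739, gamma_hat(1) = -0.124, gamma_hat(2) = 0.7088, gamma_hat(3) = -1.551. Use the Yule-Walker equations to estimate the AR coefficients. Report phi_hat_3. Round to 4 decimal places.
\hat\phi_{3} = -0.5350

The Yule-Walker equations for an AR(p) process read, in matrix form,
  Gamma_p phi = r_p,   with   (Gamma_p)_{ij} = gamma(|i - j|),
                       (r_p)_i = gamma(i),   i,j = 1..p.
Substitute the sample gammas (Toeplitz matrix and right-hand side of size 3):
  Gamma_p = [[2.9739, -0.124, 0.7088], [-0.124, 2.9739, -0.124], [0.7088, -0.124, 2.9739]]
  r_p     = [-0.124, 0.7088, -1.551]
Written out (R1..R3):
  (R1) 2.9739 phi_1 - 0.124 phi_2 + 0.7088 phi_3 = -0.124
  (R2) -0.124 phi_1 + 2.9739 phi_2 - 0.124 phi_3 = 0.7088
  (R3) 0.7088 phi_1 - 0.124 phi_2 + 2.9739 phi_3 = -1.551
Gaussian elimination:
  R2 <- R2 - (-0.124/2.9739) R1 = R2 - (-0.041696) R1:  2.96873 phi_2 - 0.094446 phi_3 = 0.70363
  R3 <- R3 - (0.7088/2.9739) R1 = R3 - (0.23834) R1:  -0.094446 phi_2 + 2.804964 phi_3 = -1.521446
  R3 <- R3 - (-0.094446/2.96873) R2 = R3 - (-0.031814) R2:  2.80196 phi_3 = -1.499061
Back-substitution:
  phi_hat_3 = -1.499061 / 2.80196 = -0.535004
  phi_hat_2 = (0.70363 - (-0.094446)(-0.535004)) / 2.96873 = 0.219993
  phi_hat_1 = (-0.124 - (-0.124)(0.219993) - (0.7088)(-0.535004)) / 2.9739 = 0.09499
So phi_hat = [0.0950, 0.2200, -0.5350].
Therefore phi_hat_3 = -0.5350.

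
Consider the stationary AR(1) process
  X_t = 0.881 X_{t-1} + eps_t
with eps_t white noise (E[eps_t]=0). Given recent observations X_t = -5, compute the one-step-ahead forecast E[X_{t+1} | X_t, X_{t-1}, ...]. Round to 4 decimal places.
E[X_{t+1} \mid \mathcal F_t] = -4.4050

For an AR(p) model X_t = c + sum_i phi_i X_{t-i} + eps_t, the
one-step-ahead conditional mean is
  E[X_{t+1} | X_t, ...] = c + sum_i phi_i X_{t+1-i}.
Substitute known values:
  E[X_{t+1} | ...] = (0.881) * (-5)
                   = -4.4050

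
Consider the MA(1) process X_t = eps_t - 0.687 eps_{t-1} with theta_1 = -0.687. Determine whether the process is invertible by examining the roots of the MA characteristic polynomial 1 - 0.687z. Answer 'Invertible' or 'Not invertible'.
\text{Invertible}

The MA(q) characteristic polynomial is P(z) = 1 - 0.687z.
Invertibility requires all roots to lie outside the unit circle, i.e. |z| > 1 for every root.
This is linear in z: 1 + (-0.687) z = 0  =>  z = -1/(-0.687) = 1.455604,  |z| = 1.455604.
Moduli of all roots: 1.4556.
All moduli strictly greater than 1? Yes.
Verdict: Invertible.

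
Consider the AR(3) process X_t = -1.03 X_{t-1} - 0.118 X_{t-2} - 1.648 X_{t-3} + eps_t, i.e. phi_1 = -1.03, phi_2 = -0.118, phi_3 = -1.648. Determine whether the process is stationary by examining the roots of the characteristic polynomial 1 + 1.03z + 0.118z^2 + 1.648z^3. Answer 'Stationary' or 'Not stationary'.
\text{Not stationary}

The AR(p) characteristic polynomial is P(z) = 1 + 1.03z + 0.118z^2 + 1.648z^3.
Stationarity requires all roots to lie outside the unit circle, i.e. |z| > 1 for every root.
Degree 3: look for a simple real root z0 first, then factor out (1 - z/z0) and solve the remaining quadratic.
Testing z0 = -0.625: P(-0.625) = 1 + (1.03)(-0.625) + (0.118)(-0.625)^2 + (1.648)(-0.625)^3
  = 1 + (-0.64375) + (0.046094) + (-0.402344) = 0.  So z_0 = -0.625 is a root, |z_0| = 0.625.
Divide out the factor (1 + 1.6 z) = (1 - z/z0) (since 1/z0 = -1.6):
  P(z) = (1 + 1.6 z)(1 + (-0.57) z + (1.03) z^2)
  [check: z-coef -0.57 - (-1.6) = 1.03; z^2-coef 1.03 - (-1.6)(-0.57) = 0.118; z^3-coef -(-1.6)(1.03) = 1.648.]
Remaining roots from the quadratic factor 1 + (-0.57) z + (1.03) z^2:
  Set 1 + (-0.57) z + (1.03) z^2 = 0, i.e. a z^2 + b z + c = 0 with a = 1.03, b = -0.57, c = 1.
  Discriminant D = b^2 - 4ac = (-0.57)^2 - 4*(1.03)*1 = 0.3249 - (4.12) = -3.7951.
  D < 0, so the roots are the complex-conjugate pair z = (-b +/- i sqrt(-D)) / (2a) = 0.2767 +/- 0.9457i.
  For a conjugate pair |z|^2 = z * conj(z) = (product of roots) = c/a = 1/(1.03) = 0.970874, so |z| = sqrt(0.970874) = 0.9853 for both roots.
Moduli of all roots: 0.6250, 0.9853, 0.9853.
All moduli strictly greater than 1? No.
Verdict: Not stationary.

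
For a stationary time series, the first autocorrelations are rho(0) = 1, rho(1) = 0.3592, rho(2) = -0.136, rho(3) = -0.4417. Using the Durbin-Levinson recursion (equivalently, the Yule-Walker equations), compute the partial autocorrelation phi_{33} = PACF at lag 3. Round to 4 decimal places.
\phi_{33} = -0.3400

The PACF at lag k is phi_{kk}, the last component of the solution
to the Yule-Walker system G_k phi = r_k where
  (G_k)_{ij} = rho(|i - j|), (r_k)_i = rho(i), i,j = 1..k.
Equivalently, Durbin-Levinson gives phi_{kk} iteratively:
  phi_{11} = rho(1)
  phi_{kk} = [rho(k) - sum_{j=1..k-1} phi_{k-1,j} rho(k-j)]
            / [1 - sum_{j=1..k-1} phi_{k-1,j} rho(j)],
  phi_{k,j} = phi_{k-1,j} - phi_{kk} phi_{k-1,k-j},  j = 1..k-1.
Step k = 1:
  phi_11 = rho(1) = 0.3592.
Step k = 2:
  phi_22 = [rho(2) - phi_11 rho(1)] / [1 - phi_11 rho(1)] = [-0.136 - (0.3592)(0.3592)] / [1 - (0.3592)(0.3592)]
         = -0.26502464 / 0.87097536 = -0.304285.
  Update: phi_21 = phi_11 - phi_22 phi_11 = 0.3592 - (-0.304285)(0.3592) = 0.468499.
Step k = 3:
  phi_33 = [rho(3) - phi_21 rho(2) - phi_22 rho(1)] / [1 - phi_21 rho(1) - phi_22 rho(2)]
    numerator   = -0.4417 - (0.468499)(-0.136) - (-0.304285)(0.3592) = -0.26868499
    denominator = 1 - (0.468499)(0.3592) - (-0.304285)(-0.136) = 0.79033237
  phi_33 = -0.26868499 / 0.79033237 = -0.34.
Therefore phi_{33} = -0.3400.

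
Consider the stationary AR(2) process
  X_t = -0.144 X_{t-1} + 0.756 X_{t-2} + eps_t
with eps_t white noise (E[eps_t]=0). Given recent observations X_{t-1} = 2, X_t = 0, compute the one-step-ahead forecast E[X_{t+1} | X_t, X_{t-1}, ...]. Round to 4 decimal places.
E[X_{t+1} \mid \mathcal F_t] = 1.5120

For an AR(p) model X_t = c + sum_i phi_i X_{t-i} + eps_t, the
one-step-ahead conditional mean is
  E[X_{t+1} | X_t, ...] = c + sum_i phi_i X_{t+1-i}.
Substitute known values:
  E[X_{t+1} | ...] = (-0.144) * (0) + (0.756) * (2)
                   = 1.5120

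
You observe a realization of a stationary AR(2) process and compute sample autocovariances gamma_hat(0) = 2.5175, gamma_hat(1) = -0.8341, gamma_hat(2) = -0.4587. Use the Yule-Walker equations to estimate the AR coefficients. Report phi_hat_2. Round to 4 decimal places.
\hat\phi_{2} = -0.3280

The Yule-Walker equations for an AR(p) process read, in matrix form,
  Gamma_p phi = r_p,   with   (Gamma_p)_{ij} = gamma(|i - j|),
                       (r_p)_i = gamma(i),   i,j = 1..p.
Substitute the sample gammas (Toeplitz matrix and right-hand side of size 2):
  Gamma_p = [[2.5175, -0.8341], [-0.8341, 2.5175]]
  r_p     = [-0.8341, -0.4587]
Written out:
  2.5175 phi_1 - 0.8341 phi_2 = -0.8341
  -0.8341 phi_1 + 2.5175 phi_2 = -0.4587
Solve by Cramer's rule:
  det = gamma(0)^2 - gamma(1)^2 = (2.5175)^2 - (-0.8341)^2 = 6.33780625 - 0.69572281 = 5.64208344
  phi_hat_1 = [gamma(1) gamma(0) - gamma(1) gamma(2)] / det = [(-0.8341)(2.5175) - (-0.8341)(-0.4587)] / 5.64208344 = -2.48244842 / 5.64208344 = -0.44
  phi_hat_2 = [gamma(0) gamma(2) - gamma(1)^2] / det = [(2.5175)(-0.4587) - (-0.8341)^2] / 5.64208344 = -1.85050006 / 5.64208344 = -0.328
So phi_hat = [-0.4400, -0.3280].
Therefore phi_hat_2 = -0.3280.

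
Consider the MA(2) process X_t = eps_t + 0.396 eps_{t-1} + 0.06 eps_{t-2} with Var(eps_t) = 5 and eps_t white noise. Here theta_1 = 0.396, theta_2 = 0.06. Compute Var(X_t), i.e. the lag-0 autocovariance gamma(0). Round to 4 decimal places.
\gamma(0) = 5.8021

For an MA(q) process X_t = eps_t + sum_i theta_i eps_{t-i} with
Var(eps_t) = sigma^2, the variance is
  gamma(0) = sigma^2 * (1 + sum_i theta_i^2).
  sum_i theta_i^2 = (0.396)^2 + (0.06)^2 = 0.156816 + 0.0036 = 0.160416.
  gamma(0) = 5 * (1 + 0.160416) = 5 * 1.160416 = 5.80208, which rounds to 5.8021.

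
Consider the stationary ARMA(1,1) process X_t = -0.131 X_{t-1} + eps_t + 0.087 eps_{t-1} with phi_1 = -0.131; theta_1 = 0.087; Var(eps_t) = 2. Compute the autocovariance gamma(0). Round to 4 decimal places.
\gamma(0) = 2.0039

Multiply the model equation by X_{t-k} and take expectations. With theta_0 = psi_0 = 1 and psi_j the MA(infinity) weights, this gives
  gamma(k) - sum_i phi_i gamma(k-i) = c_k,
  c_k = sigma^2 * sum_{j=k..q} theta_j psi_{j-k}   (c_k = 0 for k > q),
using gamma(-m) = gamma(m).
psi-weights needed (psi_j = theta_j + sum_i phi_i psi_{j-i}):
  psi_1 = theta_1 + phi_1 = 0.087 + (-0.131) = -0.044
Right-hand sides:
  c_0 = sigma^2 (1 + theta_1 psi_1) = 2 * (1 + (0.087)(-0.044)) = 2 * 0.996172 = 1.992344
  c_1 = sigma^2 theta_1 = 2 * (0.087) = 0.174
  c_2 = 0
Equations for k = 0 and k = 1 (AR order 1):
  gamma(0) = phi_1 gamma(1) + c_0
  gamma(1) = phi_1 gamma(0) + c_1
Substituting the second into the first: gamma(0) (1 - phi_1^2) = c_0 + phi_1 c_1, so
  gamma(0) = (c_0 + phi_1 c_1) / (1 - phi_1^2) = (1.992344 + (-0.131)(0.174)) / (1 - (-0.131)^2) = 1.96955 / 0.982839 = 2.00394.
Therefore gamma(0) = 2.0039 (to 4 decimal places).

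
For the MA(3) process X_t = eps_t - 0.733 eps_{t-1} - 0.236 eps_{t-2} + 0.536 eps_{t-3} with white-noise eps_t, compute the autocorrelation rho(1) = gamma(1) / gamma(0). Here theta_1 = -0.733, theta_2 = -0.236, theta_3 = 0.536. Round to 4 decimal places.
\rho(1) = -0.3651

For an MA(q) process with theta_0 = 1, the autocovariance is
  gamma(k) = sigma^2 * sum_{i=0..q-k} theta_i * theta_{i+k},
and rho(k) = gamma(k) / gamma(0). Sigma^2 cancels.
  numerator   = (1)*(-0.733) + (-0.733)*(-0.236) + (-0.236)*(0.536) = -0.686508.
  denominator = (1)^2 + (-0.733)^2 + (-0.236)^2 + (0.536)^2 = 1.880281.
  rho(1) = -0.686508 / 1.880281 = -0.3651.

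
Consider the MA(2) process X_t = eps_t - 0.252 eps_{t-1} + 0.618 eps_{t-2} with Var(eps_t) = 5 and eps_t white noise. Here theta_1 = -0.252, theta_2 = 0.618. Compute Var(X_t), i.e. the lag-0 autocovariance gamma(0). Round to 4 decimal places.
\gamma(0) = 7.2271

For an MA(q) process X_t = eps_t + sum_i theta_i eps_{t-i} with
Var(eps_t) = sigma^2, the variance is
  gamma(0) = sigma^2 * (1 + sum_i theta_i^2).
  sum_i theta_i^2 = (-0.252)^2 + (0.618)^2 = 0.063504 + 0.381924 = 0.445428.
  gamma(0) = 5 * (1 + 0.445428) = 5 * 1.445428 = 7.22714, which rounds to 7.2271.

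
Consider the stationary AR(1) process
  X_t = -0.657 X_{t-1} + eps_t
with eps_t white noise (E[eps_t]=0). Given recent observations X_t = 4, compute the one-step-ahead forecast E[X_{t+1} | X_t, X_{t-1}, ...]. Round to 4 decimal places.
E[X_{t+1} \mid \mathcal F_t] = -2.6280

For an AR(p) model X_t = c + sum_i phi_i X_{t-i} + eps_t, the
one-step-ahead conditional mean is
  E[X_{t+1} | X_t, ...] = c + sum_i phi_i X_{t+1-i}.
Substitute known values:
  E[X_{t+1} | ...] = (-0.657) * (4)
                   = -2.6280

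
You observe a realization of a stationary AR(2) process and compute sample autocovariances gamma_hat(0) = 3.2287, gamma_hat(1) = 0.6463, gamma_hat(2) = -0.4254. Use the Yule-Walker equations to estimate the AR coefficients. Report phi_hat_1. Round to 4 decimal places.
\hat\phi_{1} = 0.2360

The Yule-Walker equations for an AR(p) process read, in matrix form,
  Gamma_p phi = r_p,   with   (Gamma_p)_{ij} = gamma(|i - j|),
                       (r_p)_i = gamma(i),   i,j = 1..p.
Substitute the sample gammas (Toeplitz matrix and right-hand side of size 2):
  Gamma_p = [[3.2287, 0.6463], [0.6463, 3.2287]]
  r_p     = [0.6463, -0.4254]
Written out:
  3.2287 phi_1 + 0.6463 phi_2 = 0.6463
  0.6463 phi_1 + 3.2287 phi_2 = -0.4254
Solve by Cramer's rule:
  det = gamma(0)^2 - gamma(1)^2 = (3.2287)^2 - (0.6463)^2 = 10.42450369 - 0.41770369 = 10.0068
  phi_hat_1 = [gamma(1) gamma(0) - gamma(1) gamma(2)] / det = [(0.6463)(3.2287) - (0.6463)(-0.4254)] / 10.0068 = 2.36164483 / 10.0068 = 0.236
  phi_hat_2 = [gamma(0) gamma(2) - gamma(1)^2] / det = [(3.2287)(-0.4254) - (0.6463)^2] / 10.0068 = -1.79119267 / 10.0068 = -0.179
So phi_hat = [0.2360, -0.1790].
Therefore phi_hat_1 = 0.2360.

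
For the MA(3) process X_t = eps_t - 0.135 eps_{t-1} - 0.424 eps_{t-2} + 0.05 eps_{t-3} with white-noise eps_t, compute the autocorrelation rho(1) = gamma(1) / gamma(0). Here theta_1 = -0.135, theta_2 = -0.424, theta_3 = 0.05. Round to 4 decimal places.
\rho(1) = -0.0824

For an MA(q) process with theta_0 = 1, the autocovariance is
  gamma(k) = sigma^2 * sum_{i=0..q-k} theta_i * theta_{i+k},
and rho(k) = gamma(k) / gamma(0). Sigma^2 cancels.
  numerator   = (1)*(-0.135) + (-0.135)*(-0.424) + (-0.424)*(0.05) = -0.09896.
  denominator = (1)^2 + (-0.135)^2 + (-0.424)^2 + (0.05)^2 = 1.200501.
  rho(1) = -0.09896 / 1.200501 = -0.0824.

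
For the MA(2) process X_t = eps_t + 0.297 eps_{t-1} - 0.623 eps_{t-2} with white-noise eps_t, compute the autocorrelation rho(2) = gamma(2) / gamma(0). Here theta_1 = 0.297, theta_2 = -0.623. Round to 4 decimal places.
\rho(2) = -0.4220

For an MA(q) process with theta_0 = 1, the autocovariance is
  gamma(k) = sigma^2 * sum_{i=0..q-k} theta_i * theta_{i+k},
and rho(k) = gamma(k) / gamma(0). Sigma^2 cancels.
  numerator   = (1)*(-0.623) = -0.623.
  denominator = (1)^2 + (0.297)^2 + (-0.623)^2 = 1.476338.
  rho(2) = -0.623 / 1.476338 = -0.4220.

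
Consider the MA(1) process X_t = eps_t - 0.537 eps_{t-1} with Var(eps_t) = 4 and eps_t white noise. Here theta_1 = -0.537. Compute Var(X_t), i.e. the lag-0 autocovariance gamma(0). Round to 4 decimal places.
\gamma(0) = 5.1535

For an MA(q) process X_t = eps_t + sum_i theta_i eps_{t-i} with
Var(eps_t) = sigma^2, the variance is
  gamma(0) = sigma^2 * (1 + sum_i theta_i^2).
  sum_i theta_i^2 = (-0.537)^2 = 0.288369.
  gamma(0) = 4 * (1 + 0.288369) = 4 * 1.288369 = 5.153476, which rounds to 5.1535.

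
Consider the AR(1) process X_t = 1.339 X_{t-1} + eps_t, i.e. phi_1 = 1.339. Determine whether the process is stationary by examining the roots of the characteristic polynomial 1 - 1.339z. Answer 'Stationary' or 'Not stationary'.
\text{Not stationary}

The AR(p) characteristic polynomial is P(z) = 1 - 1.339z.
Stationarity requires all roots to lie outside the unit circle, i.e. |z| > 1 for every root.
This is linear in z: 1 + (-1.339) z = 0  =>  z = -1/(-1.339) = 0.746826,  |z| = 0.746826.
Moduli of all roots: 0.7468.
All moduli strictly greater than 1? No.
Verdict: Not stationary.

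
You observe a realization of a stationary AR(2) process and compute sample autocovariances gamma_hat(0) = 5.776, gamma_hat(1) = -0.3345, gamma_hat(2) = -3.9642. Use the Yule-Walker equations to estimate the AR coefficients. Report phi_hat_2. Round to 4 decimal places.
\hat\phi_{2} = -0.6920

The Yule-Walker equations for an AR(p) process read, in matrix form,
  Gamma_p phi = r_p,   with   (Gamma_p)_{ij} = gamma(|i - j|),
                       (r_p)_i = gamma(i),   i,j = 1..p.
Substitute the sample gammas (Toeplitz matrix and right-hand side of size 2):
  Gamma_p = [[5.776, -0.3345], [-0.3345, 5.776]]
  r_p     = [-0.3345, -3.9642]
Written out:
  5.776 phi_1 - 0.3345 phi_2 = -0.3345
  -0.3345 phi_1 + 5.776 phi_2 = -3.9642
Solve by Cramer's rule:
  det = gamma(0)^2 - gamma(1)^2 = (5.776)^2 - (-0.3345)^2 = 33.362176 - 0.11189025 = 33.25028575
  phi_hat_1 = [gamma(1) gamma(0) - gamma(1) gamma(2)] / det = [(-0.3345)(5.776) - (-0.3345)(-3.9642)] / 33.25028575 = -3.2580969 / 33.25028575 = -0.098
  phi_hat_2 = [gamma(0) gamma(2) - gamma(1)^2] / det = [(5.776)(-3.9642) - (-0.3345)^2] / 33.25028575 = -23.00910945 / 33.25028575 = -0.692
So phi_hat = [-0.0980, -0.6920].
Therefore phi_hat_2 = -0.6920.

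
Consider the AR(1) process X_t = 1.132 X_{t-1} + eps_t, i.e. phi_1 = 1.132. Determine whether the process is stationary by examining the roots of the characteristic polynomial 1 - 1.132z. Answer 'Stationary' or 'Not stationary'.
\text{Not stationary}

The AR(p) characteristic polynomial is P(z) = 1 - 1.132z.
Stationarity requires all roots to lie outside the unit circle, i.e. |z| > 1 for every root.
This is linear in z: 1 + (-1.132) z = 0  =>  z = -1/(-1.132) = 0.883392,  |z| = 0.883392.
Moduli of all roots: 0.8834.
All moduli strictly greater than 1? No.
Verdict: Not stationary.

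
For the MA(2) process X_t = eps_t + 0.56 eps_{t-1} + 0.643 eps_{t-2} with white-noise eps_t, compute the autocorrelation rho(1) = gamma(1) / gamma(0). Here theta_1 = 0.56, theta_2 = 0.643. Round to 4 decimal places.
\rho(1) = 0.5327

For an MA(q) process with theta_0 = 1, the autocovariance is
  gamma(k) = sigma^2 * sum_{i=0..q-k} theta_i * theta_{i+k},
and rho(k) = gamma(k) / gamma(0). Sigma^2 cancels.
  numerator   = (1)*(0.56) + (0.56)*(0.643) = 0.92008.
  denominator = (1)^2 + (0.56)^2 + (0.643)^2 = 1.727049.
  rho(1) = 0.92008 / 1.727049 = 0.5327.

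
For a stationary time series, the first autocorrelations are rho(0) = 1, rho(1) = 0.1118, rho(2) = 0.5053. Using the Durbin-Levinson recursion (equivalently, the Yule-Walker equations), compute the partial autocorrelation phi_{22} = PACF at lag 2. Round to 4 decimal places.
\phi_{22} = 0.4990

The PACF at lag k is phi_{kk}, the last component of the solution
to the Yule-Walker system G_k phi = r_k where
  (G_k)_{ij} = rho(|i - j|), (r_k)_i = rho(i), i,j = 1..k.
Equivalently, Durbin-Levinson gives phi_{kk} iteratively:
  phi_{11} = rho(1)
  phi_{kk} = [rho(k) - sum_{j=1..k-1} phi_{k-1,j} rho(k-j)]
            / [1 - sum_{j=1..k-1} phi_{k-1,j} rho(j)],
  phi_{k,j} = phi_{k-1,j} - phi_{kk} phi_{k-1,k-j},  j = 1..k-1.
Step k = 1:
  phi_11 = rho(1) = 0.1118.
Step k = 2:
  phi_22 = [rho(2) - phi_11 rho(1)] / [1 - phi_11 rho(1)] = [0.5053 - (0.1118)(0.1118)] / [1 - (0.1118)(0.1118)]
         = 0.49280076 / 0.98750076 = 0.499.
Therefore phi_{22} = 0.4990.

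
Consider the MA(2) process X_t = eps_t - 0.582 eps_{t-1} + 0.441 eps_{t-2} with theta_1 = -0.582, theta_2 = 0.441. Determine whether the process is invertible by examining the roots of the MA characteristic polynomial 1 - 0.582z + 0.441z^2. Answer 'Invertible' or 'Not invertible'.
\text{Invertible}

The MA(q) characteristic polynomial is P(z) = 1 - 0.582z + 0.441z^2.
Invertibility requires all roots to lie outside the unit circle, i.e. |z| > 1 for every root.
Set 1 + (-0.582) z + (0.441) z^2 = 0, i.e. a z^2 + b z + c = 0 with a = 0.441, b = -0.582, c = 1.
Discriminant D = b^2 - 4ac = (-0.582)^2 - 4*(0.441)*1 = 0.338724 - (1.764) = -1.425276.
D < 0, so the roots are the complex-conjugate pair z = (-b +/- i sqrt(-D)) / (2a) = 0.6599 +/- 1.3536i.
For a conjugate pair |z|^2 = z * conj(z) = (product of roots) = c/a = 1/(0.441) = 2.267574, so |z| = sqrt(2.267574) = 1.5058 for both roots.
Moduli of all roots: 1.5058, 1.5058.
All moduli strictly greater than 1? Yes.
Verdict: Invertible.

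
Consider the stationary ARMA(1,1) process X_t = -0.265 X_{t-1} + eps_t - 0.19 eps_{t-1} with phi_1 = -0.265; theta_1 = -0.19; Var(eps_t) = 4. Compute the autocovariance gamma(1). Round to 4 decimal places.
\gamma(1) = -2.0560

Multiply the model equation by X_{t-k} and take expectations. With theta_0 = psi_0 = 1 and psi_j the MA(infinity) weights, this gives
  gamma(k) - sum_i phi_i gamma(k-i) = c_k,
  c_k = sigma^2 * sum_{j=k..q} theta_j psi_{j-k}   (c_k = 0 for k > q),
using gamma(-m) = gamma(m).
psi-weights needed (psi_j = theta_j + sum_i phi_i psi_{j-i}):
  psi_1 = theta_1 + phi_1 = -0.19 + (-0.265) = -0.455
Right-hand sides:
  c_0 = sigma^2 (1 + theta_1 psi_1) = 4 * (1 + (-0.19)(-0.455)) = 4 * 1.08645 = 4.3458
  c_1 = sigma^2 theta_1 = 4 * (-0.19) = -0.76
  c_2 = 0
Equations for k = 0 and k = 1 (AR order 1):
  gamma(0) = phi_1 gamma(1) + c_0
  gamma(1) = phi_1 gamma(0) + c_1
Substituting the second into the first: gamma(0) (1 - phi_1^2) = c_0 + phi_1 c_1, so
  gamma(0) = (c_0 + phi_1 c_1) / (1 - phi_1^2) = (4.3458 + (-0.265)(-0.76)) / (1 - (-0.265)^2) = 4.5472 / 0.929775 = 4.890646.
  gamma(1) = phi_1 gamma(0) + c_1 = (-0.265)(4.890646) + (-0.76) = -2.056021.
Therefore gamma(1) = -2.0560 (to 4 decimal places).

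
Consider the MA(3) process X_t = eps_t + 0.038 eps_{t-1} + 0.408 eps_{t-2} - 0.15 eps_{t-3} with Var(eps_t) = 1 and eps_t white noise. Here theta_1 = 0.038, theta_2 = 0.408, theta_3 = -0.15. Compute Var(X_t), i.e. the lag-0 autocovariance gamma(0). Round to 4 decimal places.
\gamma(0) = 1.1904

For an MA(q) process X_t = eps_t + sum_i theta_i eps_{t-i} with
Var(eps_t) = sigma^2, the variance is
  gamma(0) = sigma^2 * (1 + sum_i theta_i^2).
  sum_i theta_i^2 = (0.038)^2 + (0.408)^2 + (-0.15)^2 = 0.001444 + 0.166464 + 0.0225 = 0.190408.
  gamma(0) = 1 * (1 + 0.190408) = 1 * 1.190408 = 1.190408, which rounds to 1.1904.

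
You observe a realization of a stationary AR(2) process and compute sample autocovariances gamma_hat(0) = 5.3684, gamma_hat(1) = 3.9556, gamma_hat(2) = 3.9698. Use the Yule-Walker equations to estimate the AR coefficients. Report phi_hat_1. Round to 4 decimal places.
\hat\phi_{1} = 0.4200

The Yule-Walker equations for an AR(p) process read, in matrix form,
  Gamma_p phi = r_p,   with   (Gamma_p)_{ij} = gamma(|i - j|),
                       (r_p)_i = gamma(i),   i,j = 1..p.
Substitute the sample gammas (Toeplitz matrix and right-hand side of size 2):
  Gamma_p = [[5.3684, 3.9556], [3.9556, 5.3684]]
  r_p     = [3.9556, 3.9698]
Written out:
  5.3684 phi_1 + 3.9556 phi_2 = 3.9556
  3.9556 phi_1 + 5.3684 phi_2 = 3.9698
Solve by Cramer's rule:
  det = gamma(0)^2 - gamma(1)^2 = (5.3684)^2 - (3.9556)^2 = 28.81971856 - 15.64677136 = 13.1729472
  phi_hat_1 = [gamma(1) gamma(0) - gamma(1) gamma(2)] / det = [(3.9556)(5.3684) - (3.9556)(3.9698)] / 13.1729472 = 5.53230216 / 13.1729472 = 0.42
  phi_hat_2 = [gamma(0) gamma(2) - gamma(1)^2] / det = [(5.3684)(3.9698) - (3.9556)^2] / 13.1729472 = 5.66470296 / 13.1729472 = 0.43
So phi_hat = [0.4200, 0.4300].
Therefore phi_hat_1 = 0.4200.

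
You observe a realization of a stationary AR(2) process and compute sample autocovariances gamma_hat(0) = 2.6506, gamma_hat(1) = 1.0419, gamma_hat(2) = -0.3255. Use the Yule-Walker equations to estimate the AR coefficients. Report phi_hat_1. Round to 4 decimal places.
\hat\phi_{1} = 0.5220

The Yule-Walker equations for an AR(p) process read, in matrix form,
  Gamma_p phi = r_p,   with   (Gamma_p)_{ij} = gamma(|i - j|),
                       (r_p)_i = gamma(i),   i,j = 1..p.
Substitute the sample gammas (Toeplitz matrix and right-hand side of size 2):
  Gamma_p = [[2.6506, 1.0419], [1.0419, 2.6506]]
  r_p     = [1.0419, -0.3255]
Written out:
  2.6506 phi_1 + 1.0419 phi_2 = 1.0419
  1.0419 phi_1 + 2.6506 phi_2 = -0.3255
Solve by Cramer's rule:
  det = gamma(0)^2 - gamma(1)^2 = (2.6506)^2 - (1.0419)^2 = 7.02568036 - 1.08555561 = 5.94012475
  phi_hat_1 = [gamma(1) gamma(0) - gamma(1) gamma(2)] / det = [(1.0419)(2.6506) - (1.0419)(-0.3255)] / 5.94012475 = 3.10079859 / 5.94012475 = 0.522
  phi_hat_2 = [gamma(0) gamma(2) - gamma(1)^2] / det = [(2.6506)(-0.3255) - (1.0419)^2] / 5.94012475 = -1.94832591 / 5.94012475 = -0.328
So phi_hat = [0.5220, -0.3280].
Therefore phi_hat_1 = 0.5220.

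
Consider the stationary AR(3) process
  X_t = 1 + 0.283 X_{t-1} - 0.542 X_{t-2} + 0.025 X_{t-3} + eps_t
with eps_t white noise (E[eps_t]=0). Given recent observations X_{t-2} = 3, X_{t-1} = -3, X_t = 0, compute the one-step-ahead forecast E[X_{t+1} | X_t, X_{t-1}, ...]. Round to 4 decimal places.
E[X_{t+1} \mid \mathcal F_t] = 2.7010

For an AR(p) model X_t = c + sum_i phi_i X_{t-i} + eps_t, the
one-step-ahead conditional mean is
  E[X_{t+1} | X_t, ...] = c + sum_i phi_i X_{t+1-i}.
Substitute known values:
  E[X_{t+1} | ...] = 1 + (0.283) * (0) + (-0.542) * (-3) + (0.025) * (3)
                   = 2.7010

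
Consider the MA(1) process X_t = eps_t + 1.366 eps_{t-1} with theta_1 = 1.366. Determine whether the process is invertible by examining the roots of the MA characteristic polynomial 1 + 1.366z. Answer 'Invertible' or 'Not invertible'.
\text{Not invertible}

The MA(q) characteristic polynomial is P(z) = 1 + 1.366z.
Invertibility requires all roots to lie outside the unit circle, i.e. |z| > 1 for every root.
This is linear in z: 1 + (1.366) z = 0  =>  z = -1/(1.366) = -0.732064,  |z| = 0.732064.
Moduli of all roots: 0.7321.
All moduli strictly greater than 1? No.
Verdict: Not invertible.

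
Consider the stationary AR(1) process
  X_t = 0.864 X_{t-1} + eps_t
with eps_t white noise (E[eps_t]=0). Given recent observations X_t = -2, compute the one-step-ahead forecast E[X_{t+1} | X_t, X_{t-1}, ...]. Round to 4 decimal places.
E[X_{t+1} \mid \mathcal F_t] = -1.7280

For an AR(p) model X_t = c + sum_i phi_i X_{t-i} + eps_t, the
one-step-ahead conditional mean is
  E[X_{t+1} | X_t, ...] = c + sum_i phi_i X_{t+1-i}.
Substitute known values:
  E[X_{t+1} | ...] = (0.864) * (-2)
                   = -1.7280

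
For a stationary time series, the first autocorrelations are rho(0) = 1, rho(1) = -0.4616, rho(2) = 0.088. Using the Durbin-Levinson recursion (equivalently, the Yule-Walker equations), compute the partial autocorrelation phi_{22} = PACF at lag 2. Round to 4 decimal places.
\phi_{22} = -0.1589

The PACF at lag k is phi_{kk}, the last component of the solution
to the Yule-Walker system G_k phi = r_k where
  (G_k)_{ij} = rho(|i - j|), (r_k)_i = rho(i), i,j = 1..k.
Equivalently, Durbin-Levinson gives phi_{kk} iteratively:
  phi_{11} = rho(1)
  phi_{kk} = [rho(k) - sum_{j=1..k-1} phi_{k-1,j} rho(k-j)]
            / [1 - sum_{j=1..k-1} phi_{k-1,j} rho(j)],
  phi_{k,j} = phi_{k-1,j} - phi_{kk} phi_{k-1,k-j},  j = 1..k-1.
Step k = 1:
  phi_11 = rho(1) = -0.4616.
Step k = 2:
  phi_22 = [rho(2) - phi_11 rho(1)] / [1 - phi_11 rho(1)] = [0.088 - (-0.4616)(-0.4616)] / [1 - (-0.4616)(-0.4616)]
         = -0.12507456 / 0.78692544 = -0.1589.
Therefore phi_{22} = -0.1589.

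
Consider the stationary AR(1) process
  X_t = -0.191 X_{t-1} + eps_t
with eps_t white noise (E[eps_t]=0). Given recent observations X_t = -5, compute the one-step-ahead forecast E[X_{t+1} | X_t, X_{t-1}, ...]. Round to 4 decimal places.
E[X_{t+1} \mid \mathcal F_t] = 0.9550

For an AR(p) model X_t = c + sum_i phi_i X_{t-i} + eps_t, the
one-step-ahead conditional mean is
  E[X_{t+1} | X_t, ...] = c + sum_i phi_i X_{t+1-i}.
Substitute known values:
  E[X_{t+1} | ...] = (-0.191) * (-5)
                   = 0.9550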